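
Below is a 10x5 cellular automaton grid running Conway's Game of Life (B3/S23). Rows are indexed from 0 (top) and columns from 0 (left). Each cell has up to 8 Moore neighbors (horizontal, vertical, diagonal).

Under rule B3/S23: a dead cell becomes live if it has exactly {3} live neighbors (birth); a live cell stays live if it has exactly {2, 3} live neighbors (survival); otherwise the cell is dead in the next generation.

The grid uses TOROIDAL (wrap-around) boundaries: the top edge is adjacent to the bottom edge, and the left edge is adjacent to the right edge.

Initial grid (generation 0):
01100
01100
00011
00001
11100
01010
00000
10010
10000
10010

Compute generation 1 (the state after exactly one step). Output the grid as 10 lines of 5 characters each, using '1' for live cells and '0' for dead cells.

Answer: 10010
11000
10111
01101
11111
11000
00101
00001
11000
10101

Derivation:
Simulating step by step:
Generation 0 (given above): 17 live cells
Generation 1: 26 live cells
(generation 1 grid is the final answer)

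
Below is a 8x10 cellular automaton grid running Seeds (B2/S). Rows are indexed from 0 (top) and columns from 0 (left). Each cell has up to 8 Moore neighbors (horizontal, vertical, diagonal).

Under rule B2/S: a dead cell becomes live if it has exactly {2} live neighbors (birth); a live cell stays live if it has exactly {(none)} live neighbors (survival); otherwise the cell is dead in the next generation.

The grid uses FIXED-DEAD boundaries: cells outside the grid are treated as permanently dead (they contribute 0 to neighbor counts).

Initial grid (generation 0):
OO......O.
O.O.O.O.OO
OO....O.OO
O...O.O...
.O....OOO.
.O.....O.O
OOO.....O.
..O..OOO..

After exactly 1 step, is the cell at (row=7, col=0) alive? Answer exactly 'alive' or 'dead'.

Answer: alive

Derivation:
Simulating step by step:
Generation 0 (given above): 32 live cells
Generation 1: 15 live cells
..OO.O....
...O......
..O.O.....
..O.......
..O......O
..........
...O.O...O
O..O....O.

Cell (7,0) at generation 1: 1 -> alive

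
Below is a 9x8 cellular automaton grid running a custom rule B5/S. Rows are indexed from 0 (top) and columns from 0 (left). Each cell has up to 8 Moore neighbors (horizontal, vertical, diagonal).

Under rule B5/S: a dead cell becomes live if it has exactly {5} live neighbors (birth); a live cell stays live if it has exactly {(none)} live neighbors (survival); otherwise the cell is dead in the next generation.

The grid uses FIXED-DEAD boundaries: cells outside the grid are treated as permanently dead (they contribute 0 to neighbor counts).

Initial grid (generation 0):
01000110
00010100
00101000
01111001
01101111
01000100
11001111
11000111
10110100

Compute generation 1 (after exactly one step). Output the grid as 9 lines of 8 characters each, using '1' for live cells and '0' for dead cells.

Answer: 00000000
00000000
00000000
00000100
00010000
00001000
00000000
00001000
00000000

Derivation:
Simulating step by step:
Generation 0 (given above): 35 live cells
Generation 1: 4 live cells
(generation 1 grid is the final answer)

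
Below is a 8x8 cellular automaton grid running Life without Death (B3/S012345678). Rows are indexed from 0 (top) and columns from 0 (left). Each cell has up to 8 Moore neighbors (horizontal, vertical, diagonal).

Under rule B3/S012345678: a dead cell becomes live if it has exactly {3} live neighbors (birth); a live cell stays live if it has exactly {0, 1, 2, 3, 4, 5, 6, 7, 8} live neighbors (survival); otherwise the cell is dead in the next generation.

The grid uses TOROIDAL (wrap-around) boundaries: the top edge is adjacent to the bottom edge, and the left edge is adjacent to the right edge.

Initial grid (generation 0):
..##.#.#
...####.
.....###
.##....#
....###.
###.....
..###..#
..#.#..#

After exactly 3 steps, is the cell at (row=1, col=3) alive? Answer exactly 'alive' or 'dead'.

Answer: alive

Derivation:
Simulating step by step:
Generation 0 (given above): 27 live cells
Generation 1: 40 live cells
..##.#.#
..#####.
#.##.###
###.#..#
...#####
###...##
..###..#
###.##.#
Generation 2: 41 live cells
..##.#.#
#.#####.
#.##.###
###.#..#
...#####
###...##
..###..#
###.##.#
Generation 3: 41 live cells
..##.#.#
#.#####.
#.##.###
###.#..#
...#####
###...##
..###..#
###.##.#

Cell (1,3) at generation 3: 1 -> alive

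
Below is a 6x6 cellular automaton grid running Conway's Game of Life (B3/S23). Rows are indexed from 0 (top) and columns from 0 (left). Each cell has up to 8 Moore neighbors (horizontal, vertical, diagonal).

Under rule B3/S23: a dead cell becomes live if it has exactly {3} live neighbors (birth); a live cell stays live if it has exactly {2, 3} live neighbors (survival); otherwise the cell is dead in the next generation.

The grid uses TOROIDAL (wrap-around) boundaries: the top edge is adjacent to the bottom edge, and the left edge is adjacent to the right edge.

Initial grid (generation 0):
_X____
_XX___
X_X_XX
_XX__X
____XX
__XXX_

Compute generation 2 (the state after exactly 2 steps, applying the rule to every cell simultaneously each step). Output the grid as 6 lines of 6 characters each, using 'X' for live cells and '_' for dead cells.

Answer: XX___X
X_XX_X
XX__XX
_XX_X_
_____X
__XXXX

Derivation:
Simulating step by step:
Generation 0 (given above): 15 live cells
Generation 1: 15 live cells
_X____
__XX_X
____XX
_XX___
XX___X
__XXXX
Generation 2: 19 live cells
(generation 2 grid is the final answer)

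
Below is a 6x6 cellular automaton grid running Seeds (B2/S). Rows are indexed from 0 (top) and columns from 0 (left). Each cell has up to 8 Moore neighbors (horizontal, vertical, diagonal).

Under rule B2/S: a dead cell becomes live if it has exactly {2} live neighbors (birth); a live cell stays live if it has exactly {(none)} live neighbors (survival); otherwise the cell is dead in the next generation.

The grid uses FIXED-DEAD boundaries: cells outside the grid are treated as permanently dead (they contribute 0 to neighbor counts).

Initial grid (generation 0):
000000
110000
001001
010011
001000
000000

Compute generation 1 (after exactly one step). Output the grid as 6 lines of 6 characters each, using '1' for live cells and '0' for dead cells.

Answer: 110000
001000
000100
000000
010111
000000

Derivation:
Simulating step by step:
Generation 0 (given above): 8 live cells
Generation 1: 8 live cells
(generation 1 grid is the final answer)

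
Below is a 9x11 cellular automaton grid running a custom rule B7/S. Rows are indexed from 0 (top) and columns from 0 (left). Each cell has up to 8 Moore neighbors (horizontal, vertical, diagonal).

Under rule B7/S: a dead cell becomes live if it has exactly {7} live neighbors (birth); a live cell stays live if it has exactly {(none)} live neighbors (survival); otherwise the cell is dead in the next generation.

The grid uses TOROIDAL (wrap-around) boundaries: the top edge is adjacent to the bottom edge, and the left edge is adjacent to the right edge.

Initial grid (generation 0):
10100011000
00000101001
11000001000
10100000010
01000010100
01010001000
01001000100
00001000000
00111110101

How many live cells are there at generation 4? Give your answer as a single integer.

Simulating step by step:
Generation 0 (given above): 30 live cells
Generation 1: 0 live cells
00000000000
00000000000
00000000000
00000000000
00000000000
00000000000
00000000000
00000000000
00000000000
Generation 2: 0 live cells
00000000000
00000000000
00000000000
00000000000
00000000000
00000000000
00000000000
00000000000
00000000000
Generation 3: 0 live cells
00000000000
00000000000
00000000000
00000000000
00000000000
00000000000
00000000000
00000000000
00000000000
Generation 4: 0 live cells
00000000000
00000000000
00000000000
00000000000
00000000000
00000000000
00000000000
00000000000
00000000000
Population at generation 4: 0

Answer: 0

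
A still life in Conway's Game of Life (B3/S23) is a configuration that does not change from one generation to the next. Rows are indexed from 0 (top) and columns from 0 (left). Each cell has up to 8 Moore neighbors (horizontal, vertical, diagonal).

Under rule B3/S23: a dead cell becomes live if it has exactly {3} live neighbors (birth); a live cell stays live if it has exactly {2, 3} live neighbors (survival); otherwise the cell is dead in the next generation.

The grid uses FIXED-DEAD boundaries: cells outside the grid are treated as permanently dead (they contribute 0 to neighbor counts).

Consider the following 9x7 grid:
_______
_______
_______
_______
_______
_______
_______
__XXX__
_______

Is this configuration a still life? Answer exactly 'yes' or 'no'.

Answer: no

Derivation:
Compute generation 1 and compare to generation 0 (given above):
Generation 1:
_______
_______
_______
_______
_______
_______
___X___
___X___
___X___
Cell (6,3) differs: gen0=0 vs gen1=1 -> NOT a still life.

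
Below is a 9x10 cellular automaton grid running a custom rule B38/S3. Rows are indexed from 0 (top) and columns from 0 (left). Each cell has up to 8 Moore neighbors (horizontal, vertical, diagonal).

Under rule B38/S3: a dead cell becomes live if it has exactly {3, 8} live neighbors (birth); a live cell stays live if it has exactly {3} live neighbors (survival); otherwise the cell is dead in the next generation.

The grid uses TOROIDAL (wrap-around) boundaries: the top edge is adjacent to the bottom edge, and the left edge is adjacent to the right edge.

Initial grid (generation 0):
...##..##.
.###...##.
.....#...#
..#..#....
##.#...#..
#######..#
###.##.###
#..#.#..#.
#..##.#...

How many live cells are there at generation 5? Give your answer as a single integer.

Answer: 4

Derivation:
Simulating step by step:
Generation 0 (given above): 41 live cells
Generation 1: 24 live cells
.#...##.##
..##..##.#
.#.##.#.#.
##..#.#...
.........#
..........
.......#..
........#.
..#.....#.
Generation 2: 19 live cells
#..#..#..#
.#.#.....#
.#..#.#..#
#.##...#.#
#.........
..........
..........
.......#..
........#.
Generation 3: 16 live cells
#.#.....##
....##..##
.#.......#
........##
.#.......#
..........
..........
..........
.......#.#
Generation 4: 9 live cells
#......#..
.#........
..........
........##
#.......#.
..........
..........
..........
#........#
Generation 5: 4 live cells
##.......#
..........
..........
.........#
..........
..........
..........
..........
..........
Population at generation 5: 4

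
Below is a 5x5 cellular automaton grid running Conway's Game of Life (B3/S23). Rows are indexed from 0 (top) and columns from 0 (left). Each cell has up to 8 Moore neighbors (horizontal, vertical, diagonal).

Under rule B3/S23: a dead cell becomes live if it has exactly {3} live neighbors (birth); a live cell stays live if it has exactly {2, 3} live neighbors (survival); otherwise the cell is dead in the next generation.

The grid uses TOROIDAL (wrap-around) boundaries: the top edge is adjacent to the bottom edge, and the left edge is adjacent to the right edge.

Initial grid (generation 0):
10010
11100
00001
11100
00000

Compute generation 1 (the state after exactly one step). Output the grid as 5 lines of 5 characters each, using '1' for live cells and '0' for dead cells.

Simulating step by step:
Generation 0 (given above): 9 live cells
Generation 1: 14 live cells
(generation 1 grid is the final answer)

Answer: 10101
11110
00011
11000
10101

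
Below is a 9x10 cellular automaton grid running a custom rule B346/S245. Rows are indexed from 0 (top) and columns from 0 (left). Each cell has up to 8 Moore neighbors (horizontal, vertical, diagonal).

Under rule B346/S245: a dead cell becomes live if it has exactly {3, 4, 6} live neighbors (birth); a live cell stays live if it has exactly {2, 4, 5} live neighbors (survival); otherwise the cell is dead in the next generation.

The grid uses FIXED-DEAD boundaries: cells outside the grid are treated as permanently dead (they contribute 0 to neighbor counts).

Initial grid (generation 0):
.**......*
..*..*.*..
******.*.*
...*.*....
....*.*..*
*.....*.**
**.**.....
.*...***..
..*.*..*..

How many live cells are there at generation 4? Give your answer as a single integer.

Answer: 55

Derivation:
Simulating step by step:
Generation 0 (given above): 34 live cells
Generation 1: 48 live cells
.**.......
***.***.*.
..***...*.
.******.*.
....******
**.***.***
..*.*****.
*.***..*..
.....***..
Generation 2: 46 live cells
**.*.*....
****...*..
**....*.**
.**...****
**.*.....*
.***.....*
*.*..*****
.*****.**.
...***.*..
Generation 3: 47 live cells
.*.**.....
*.***.***.
*.**...**.
.**...****
.*.....*..
***.*.**..
**.*..***.
..**.*.***
..***.***.
Generation 4: 55 live cells
.***.*.*..
*.*.****..
******...*
****...***
**.*.*.*..
****.****.
.******.**
.***..*...
...*.*.***
Population at generation 4: 55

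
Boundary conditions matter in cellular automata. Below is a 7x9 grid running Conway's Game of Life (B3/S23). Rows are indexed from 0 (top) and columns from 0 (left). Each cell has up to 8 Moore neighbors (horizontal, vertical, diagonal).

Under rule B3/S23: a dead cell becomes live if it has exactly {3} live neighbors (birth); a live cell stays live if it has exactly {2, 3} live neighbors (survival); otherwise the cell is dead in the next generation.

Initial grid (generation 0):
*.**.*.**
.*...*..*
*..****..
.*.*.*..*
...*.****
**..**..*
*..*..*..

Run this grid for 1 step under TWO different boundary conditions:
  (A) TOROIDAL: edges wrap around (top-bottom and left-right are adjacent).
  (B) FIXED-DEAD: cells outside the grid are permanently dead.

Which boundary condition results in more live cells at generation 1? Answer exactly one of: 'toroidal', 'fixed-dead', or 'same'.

Under TOROIDAL boundary, generation 1:
..**.*.*.
.*.......
.*.*..***
...*....*
.*.*.....
.***.....
...*..*..
Population = 19

Under FIXED-DEAD boundary, generation 1:
.**.*.***
**......*
**.*..**.
...*....*
**.*....*
****....*
**..**...
Population = 29

Comparison: toroidal=19, fixed-dead=29 -> fixed-dead

Answer: fixed-dead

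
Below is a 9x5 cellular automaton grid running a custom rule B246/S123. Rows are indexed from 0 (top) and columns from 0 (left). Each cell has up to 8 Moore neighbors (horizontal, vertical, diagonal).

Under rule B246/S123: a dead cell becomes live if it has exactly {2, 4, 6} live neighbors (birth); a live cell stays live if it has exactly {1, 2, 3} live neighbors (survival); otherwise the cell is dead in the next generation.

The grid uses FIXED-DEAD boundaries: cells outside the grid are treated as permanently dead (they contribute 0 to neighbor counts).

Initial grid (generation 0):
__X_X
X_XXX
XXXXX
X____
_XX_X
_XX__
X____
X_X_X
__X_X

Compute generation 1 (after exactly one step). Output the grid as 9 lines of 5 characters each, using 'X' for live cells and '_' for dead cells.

Answer: __X_X
XX___
X___X
XX___
__X__
__X__
X____
XXXXX
__XXX

Derivation:
Simulating step by step:
Generation 0 (given above): 23 live cells
Generation 1: 19 live cells
(generation 1 grid is the final answer)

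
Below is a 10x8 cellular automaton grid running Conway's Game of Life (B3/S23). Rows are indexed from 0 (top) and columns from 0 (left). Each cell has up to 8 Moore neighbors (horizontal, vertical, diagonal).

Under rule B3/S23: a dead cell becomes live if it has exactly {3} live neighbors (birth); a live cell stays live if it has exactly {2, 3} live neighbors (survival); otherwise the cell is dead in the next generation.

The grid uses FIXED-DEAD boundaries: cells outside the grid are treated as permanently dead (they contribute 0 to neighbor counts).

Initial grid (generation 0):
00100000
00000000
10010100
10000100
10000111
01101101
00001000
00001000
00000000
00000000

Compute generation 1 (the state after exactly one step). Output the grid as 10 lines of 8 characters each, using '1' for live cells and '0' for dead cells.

Simulating step by step:
Generation 0 (given above): 17 live cells
Generation 1: 11 live cells
(generation 1 grid is the final answer)

Answer: 00000000
00000000
00001000
11000100
10000001
01011001
00001000
00000000
00000000
00000000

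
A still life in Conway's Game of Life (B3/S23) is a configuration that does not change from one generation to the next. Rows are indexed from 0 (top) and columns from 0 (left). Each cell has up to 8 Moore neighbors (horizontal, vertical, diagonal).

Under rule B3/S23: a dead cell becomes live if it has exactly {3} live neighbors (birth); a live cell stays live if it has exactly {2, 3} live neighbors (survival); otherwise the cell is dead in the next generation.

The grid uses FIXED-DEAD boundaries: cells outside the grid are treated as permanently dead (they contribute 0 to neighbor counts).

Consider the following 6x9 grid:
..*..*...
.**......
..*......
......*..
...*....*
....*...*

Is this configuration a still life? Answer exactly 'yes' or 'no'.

Compute generation 1 and compare to generation 0 (given above):
Generation 1:
.**......
.***.....
.**......
.........
.......*.
.........
Cell (0,1) differs: gen0=0 vs gen1=1 -> NOT a still life.

Answer: no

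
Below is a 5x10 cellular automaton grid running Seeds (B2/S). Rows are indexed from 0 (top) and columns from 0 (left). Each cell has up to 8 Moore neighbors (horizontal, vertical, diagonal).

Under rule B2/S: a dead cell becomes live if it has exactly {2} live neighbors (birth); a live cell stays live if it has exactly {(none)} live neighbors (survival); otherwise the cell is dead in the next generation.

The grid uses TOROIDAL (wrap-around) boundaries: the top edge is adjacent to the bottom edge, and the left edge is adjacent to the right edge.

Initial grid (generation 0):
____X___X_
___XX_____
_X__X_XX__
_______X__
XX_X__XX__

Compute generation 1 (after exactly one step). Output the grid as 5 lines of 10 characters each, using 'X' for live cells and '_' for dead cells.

Simulating step by step:
Generation 0 (given above): 14 live cells
Generation 1: 15 live cells
(generation 1 grid is the final answer)

Answer: XX____X__X
__X___X_X_
__X_____X_
___XX_____
__X_XX___X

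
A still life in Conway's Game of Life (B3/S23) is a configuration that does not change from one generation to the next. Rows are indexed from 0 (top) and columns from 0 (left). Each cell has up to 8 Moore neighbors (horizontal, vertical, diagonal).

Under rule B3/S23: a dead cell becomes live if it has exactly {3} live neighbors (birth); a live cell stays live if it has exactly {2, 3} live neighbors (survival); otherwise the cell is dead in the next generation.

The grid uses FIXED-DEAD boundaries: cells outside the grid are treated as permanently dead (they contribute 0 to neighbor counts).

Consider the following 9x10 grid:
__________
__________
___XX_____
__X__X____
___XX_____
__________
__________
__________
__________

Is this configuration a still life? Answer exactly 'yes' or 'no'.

Compute generation 1 and compare to generation 0 (given above):
Generation 1:
__________
__________
___XX_____
__X__X____
___XX_____
__________
__________
__________
__________
The grids are IDENTICAL -> still life.

Answer: yes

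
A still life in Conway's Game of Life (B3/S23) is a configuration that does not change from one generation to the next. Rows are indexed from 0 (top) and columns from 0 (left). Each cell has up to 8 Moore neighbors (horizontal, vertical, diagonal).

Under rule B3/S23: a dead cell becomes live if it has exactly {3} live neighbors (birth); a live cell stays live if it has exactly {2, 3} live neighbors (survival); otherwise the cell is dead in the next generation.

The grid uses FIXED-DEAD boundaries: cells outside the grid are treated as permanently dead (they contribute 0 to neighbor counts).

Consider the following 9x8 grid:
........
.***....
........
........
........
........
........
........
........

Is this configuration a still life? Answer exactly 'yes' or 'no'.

Answer: no

Derivation:
Compute generation 1 and compare to generation 0 (given above):
Generation 1:
..*.....
..*.....
..*.....
........
........
........
........
........
........
Cell (0,2) differs: gen0=0 vs gen1=1 -> NOT a still life.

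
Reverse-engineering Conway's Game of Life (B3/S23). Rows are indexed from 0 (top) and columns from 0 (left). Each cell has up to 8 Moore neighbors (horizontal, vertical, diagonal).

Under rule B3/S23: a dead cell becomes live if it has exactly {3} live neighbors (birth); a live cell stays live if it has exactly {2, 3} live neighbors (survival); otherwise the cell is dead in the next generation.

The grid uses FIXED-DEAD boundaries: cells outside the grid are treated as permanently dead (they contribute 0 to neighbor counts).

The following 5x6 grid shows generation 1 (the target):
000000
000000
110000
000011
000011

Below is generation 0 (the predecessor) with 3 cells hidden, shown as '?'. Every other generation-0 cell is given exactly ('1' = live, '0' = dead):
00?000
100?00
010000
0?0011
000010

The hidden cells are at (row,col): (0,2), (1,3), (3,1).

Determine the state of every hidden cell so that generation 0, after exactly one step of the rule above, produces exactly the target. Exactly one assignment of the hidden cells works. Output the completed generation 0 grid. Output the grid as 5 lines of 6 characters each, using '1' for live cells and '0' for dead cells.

Answer: 000000
100000
010000
010011
000010

Derivation:
Hidden generation-0 cells (in order): (0,2), (1,3), (3,1).
A hidden cell only influences target cells in its own 3x3 neighborhood. Try each of the 2^3 = 8 assignments, step the completed generation 0 forward once under B3/S23, and compare with the target:
  (0,2)=0 (1,3)=0 (3,1)=0 -> step gives (2,0)='0' but target has '1' -> reject
  (0,2)=0 (1,3)=0 (3,1)=1 -> step reproduces the target at every cell -> ACCEPT
  (0,2)=0 (1,3)=1 (3,1)=0 -> step gives (2,0)='0' but target has '1' -> reject
  (0,2)=0 (1,3)=1 (3,1)=1 -> step gives (2,2)='1' but target has '0' -> reject
  (0,2)=1 (1,3)=0 (3,1)=0 -> step gives (1,1)='1' but target has '0' -> reject
  (0,2)=1 (1,3)=0 (3,1)=1 -> step gives (1,1)='1' but target has '0' -> reject
  (0,2)=1 (1,3)=1 (3,1)=0 -> step gives (1,1)='1' but target has '0' -> reject
  (0,2)=1 (1,3)=1 (3,1)=1 -> step gives (1,1)='1' but target has '0' -> reject
Unique solution: (0,2)=dead, (1,3)=dead, (3,1)=live.
Check: live-neighbor counts of every cell in the completed generation 0:
110000
121000
322122
212222
111223
Applying B3/S23 to generation 0 with these counts gives:
000000
000000
110000
000011
000011
which matches the target exactly.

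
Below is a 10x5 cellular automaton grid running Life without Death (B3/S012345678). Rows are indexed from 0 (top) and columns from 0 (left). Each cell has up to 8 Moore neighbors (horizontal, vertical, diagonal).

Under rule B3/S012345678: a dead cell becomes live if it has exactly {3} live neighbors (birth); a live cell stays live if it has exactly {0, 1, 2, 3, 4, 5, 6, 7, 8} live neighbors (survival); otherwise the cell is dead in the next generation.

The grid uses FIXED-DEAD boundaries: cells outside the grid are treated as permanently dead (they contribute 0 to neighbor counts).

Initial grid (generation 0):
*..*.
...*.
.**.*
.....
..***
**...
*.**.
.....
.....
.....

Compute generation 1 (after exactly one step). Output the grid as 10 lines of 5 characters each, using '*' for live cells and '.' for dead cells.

Answer: *..*.
.*.**
.****
.*..*
.****
**..*
*.**.
.....
.....
.....

Derivation:
Simulating step by step:
Generation 0 (given above): 14 live cells
Generation 1: 21 live cells
(generation 1 grid is the final answer)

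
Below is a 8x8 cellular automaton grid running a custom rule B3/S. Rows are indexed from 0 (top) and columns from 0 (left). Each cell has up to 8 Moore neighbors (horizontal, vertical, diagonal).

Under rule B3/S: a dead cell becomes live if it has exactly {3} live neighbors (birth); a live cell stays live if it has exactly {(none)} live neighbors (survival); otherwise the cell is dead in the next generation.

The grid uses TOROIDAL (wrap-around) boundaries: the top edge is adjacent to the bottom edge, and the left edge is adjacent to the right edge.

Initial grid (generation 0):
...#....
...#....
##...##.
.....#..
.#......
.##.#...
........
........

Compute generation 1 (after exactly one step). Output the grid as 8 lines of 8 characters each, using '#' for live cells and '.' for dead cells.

Answer: ........
..#.#...
....#...
##....#.
..#.....
........
........
........

Derivation:
Simulating step by step:
Generation 0 (given above): 11 live cells
Generation 1: 7 live cells
(generation 1 grid is the final answer)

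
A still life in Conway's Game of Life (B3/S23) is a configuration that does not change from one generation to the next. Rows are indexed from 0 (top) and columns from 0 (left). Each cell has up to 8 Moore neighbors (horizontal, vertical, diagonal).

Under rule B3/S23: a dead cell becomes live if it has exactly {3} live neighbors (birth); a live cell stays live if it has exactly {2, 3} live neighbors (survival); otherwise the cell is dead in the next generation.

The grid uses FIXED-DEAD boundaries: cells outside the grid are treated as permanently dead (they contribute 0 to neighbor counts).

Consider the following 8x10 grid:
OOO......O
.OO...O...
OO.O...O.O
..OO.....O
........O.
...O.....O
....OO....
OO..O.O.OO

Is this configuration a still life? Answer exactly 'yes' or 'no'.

Answer: no

Derivation:
Compute generation 1 and compare to generation 0 (given above):
Generation 1:
O.O.......
...O....O.
O..O....O.
.OOO.....O
..OO....OO
....O.....
...OOO..OO
....O.....
Cell (0,1) differs: gen0=1 vs gen1=0 -> NOT a still life.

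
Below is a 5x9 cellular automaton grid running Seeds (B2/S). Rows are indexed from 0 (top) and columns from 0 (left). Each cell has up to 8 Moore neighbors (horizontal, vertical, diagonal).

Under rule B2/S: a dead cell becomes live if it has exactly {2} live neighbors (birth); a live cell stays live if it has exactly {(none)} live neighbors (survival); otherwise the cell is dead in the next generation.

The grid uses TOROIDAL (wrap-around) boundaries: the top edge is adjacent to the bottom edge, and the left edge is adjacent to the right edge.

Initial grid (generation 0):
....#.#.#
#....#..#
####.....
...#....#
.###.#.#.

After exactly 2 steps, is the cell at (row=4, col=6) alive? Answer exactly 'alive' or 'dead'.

Simulating step by step:
Generation 0 (given above): 17 live cells
Generation 1: 4 live cells
.........
......#..
.......#.
......##.
.........
Generation 2: 6 live cells
.........
.......#.
.....#..#
........#
......##.

Cell (4,6) at generation 2: 1 -> alive

Answer: alive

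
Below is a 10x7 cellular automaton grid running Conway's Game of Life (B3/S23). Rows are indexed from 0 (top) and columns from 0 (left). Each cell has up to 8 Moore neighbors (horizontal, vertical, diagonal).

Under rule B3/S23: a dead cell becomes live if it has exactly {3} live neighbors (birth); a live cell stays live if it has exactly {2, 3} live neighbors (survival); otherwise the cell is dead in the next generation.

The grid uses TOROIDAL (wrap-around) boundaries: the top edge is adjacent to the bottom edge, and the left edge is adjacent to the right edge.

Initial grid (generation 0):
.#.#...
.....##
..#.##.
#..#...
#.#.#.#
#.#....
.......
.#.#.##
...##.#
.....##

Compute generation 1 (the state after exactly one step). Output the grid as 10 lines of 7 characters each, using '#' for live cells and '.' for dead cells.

Simulating step by step:
Generation 0 (given above): 24 live cells
Generation 1: 33 live cells
(generation 1 grid is the final answer)

Answer: #...#..
..##.##
...###.
#.#....
#.#...#
#..#..#
###...#
#.##.##
..##...
#.##.##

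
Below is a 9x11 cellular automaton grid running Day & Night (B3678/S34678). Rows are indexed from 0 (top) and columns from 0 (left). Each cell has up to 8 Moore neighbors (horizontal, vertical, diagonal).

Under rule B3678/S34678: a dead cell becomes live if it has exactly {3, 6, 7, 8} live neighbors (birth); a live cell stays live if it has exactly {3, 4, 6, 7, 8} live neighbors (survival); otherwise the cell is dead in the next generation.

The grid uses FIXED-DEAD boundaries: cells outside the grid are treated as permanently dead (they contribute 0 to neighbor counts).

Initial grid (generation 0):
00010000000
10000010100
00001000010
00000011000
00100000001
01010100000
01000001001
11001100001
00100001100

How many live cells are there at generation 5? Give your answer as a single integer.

Simulating step by step:
Generation 0 (given above): 24 live cells
Generation 1: 14 live cells
00000000000
00000000000
00000110100
00000000000
00000010000
00000000000
01000110000
01100011110
01000000000
Generation 2: 17 live cells
00000000000
00000000000
00000000000
00000111000
00000000000
00000110000
00100010100
11100111000
00100001100
Generation 3: 8 live cells
00000000000
00000000000
00000010000
00000000000
00000001000
00000001000
00000000000
01110010000
00000001000
Generation 4: 2 live cells
00000000000
00000000000
00000000000
00000000000
00000000000
00000000000
00100000000
00000000000
00100000000
Generation 5: 0 live cells
00000000000
00000000000
00000000000
00000000000
00000000000
00000000000
00000000000
00000000000
00000000000
Population at generation 5: 0

Answer: 0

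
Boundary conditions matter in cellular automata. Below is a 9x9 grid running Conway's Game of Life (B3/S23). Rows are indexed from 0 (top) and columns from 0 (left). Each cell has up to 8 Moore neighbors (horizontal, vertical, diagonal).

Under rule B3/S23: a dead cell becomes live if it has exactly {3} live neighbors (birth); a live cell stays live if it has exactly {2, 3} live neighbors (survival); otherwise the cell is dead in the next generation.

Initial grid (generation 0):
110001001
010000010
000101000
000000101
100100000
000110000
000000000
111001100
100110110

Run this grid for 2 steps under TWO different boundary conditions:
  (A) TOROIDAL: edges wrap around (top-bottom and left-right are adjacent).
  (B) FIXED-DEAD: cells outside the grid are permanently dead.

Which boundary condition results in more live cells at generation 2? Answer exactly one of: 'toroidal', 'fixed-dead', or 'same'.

Under TOROIDAL boundary, generation 2:
110000110
111010100
000100110
000111000
000001000
000000000
000000011
100000011
000000010
Population = 22

Under FIXED-DEAD boundary, generation 2:
101000000
101001110
010100110
000111000
000001000
000000000
100000000
100000010
100000010
Population = 20

Comparison: toroidal=22, fixed-dead=20 -> toroidal

Answer: toroidal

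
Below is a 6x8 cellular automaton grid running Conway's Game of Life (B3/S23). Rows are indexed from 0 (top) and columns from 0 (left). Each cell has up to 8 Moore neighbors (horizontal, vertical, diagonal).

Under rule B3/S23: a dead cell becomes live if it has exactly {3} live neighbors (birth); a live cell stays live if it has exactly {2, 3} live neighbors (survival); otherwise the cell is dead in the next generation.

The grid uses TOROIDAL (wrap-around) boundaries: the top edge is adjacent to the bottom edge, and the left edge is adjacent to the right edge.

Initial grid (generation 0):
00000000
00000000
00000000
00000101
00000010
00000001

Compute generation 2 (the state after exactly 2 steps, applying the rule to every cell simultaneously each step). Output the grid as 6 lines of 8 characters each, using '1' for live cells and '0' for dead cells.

Answer: 00000000
00000000
00000000
00000011
00000011
00000000

Derivation:
Simulating step by step:
Generation 0 (given above): 4 live cells
Generation 1: 3 live cells
00000000
00000000
00000000
00000010
00000011
00000000
Generation 2: 4 live cells
(generation 2 grid is the final answer)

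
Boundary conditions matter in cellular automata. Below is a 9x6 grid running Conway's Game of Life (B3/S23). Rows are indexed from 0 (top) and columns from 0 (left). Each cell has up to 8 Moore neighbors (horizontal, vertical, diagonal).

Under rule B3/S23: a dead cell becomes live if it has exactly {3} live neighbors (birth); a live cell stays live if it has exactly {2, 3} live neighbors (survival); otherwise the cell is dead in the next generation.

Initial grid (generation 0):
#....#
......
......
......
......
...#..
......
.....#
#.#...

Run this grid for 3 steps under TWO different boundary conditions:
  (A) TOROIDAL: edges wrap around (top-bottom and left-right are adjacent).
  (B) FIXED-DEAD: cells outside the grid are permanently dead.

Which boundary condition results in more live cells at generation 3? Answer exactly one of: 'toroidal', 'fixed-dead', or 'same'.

Under TOROIDAL boundary, generation 3:
.#...#
#.....
......
......
......
......
......
......
......
Population = 3

Under FIXED-DEAD boundary, generation 3:
......
......
......
......
......
......
......
......
......
Population = 0

Comparison: toroidal=3, fixed-dead=0 -> toroidal

Answer: toroidal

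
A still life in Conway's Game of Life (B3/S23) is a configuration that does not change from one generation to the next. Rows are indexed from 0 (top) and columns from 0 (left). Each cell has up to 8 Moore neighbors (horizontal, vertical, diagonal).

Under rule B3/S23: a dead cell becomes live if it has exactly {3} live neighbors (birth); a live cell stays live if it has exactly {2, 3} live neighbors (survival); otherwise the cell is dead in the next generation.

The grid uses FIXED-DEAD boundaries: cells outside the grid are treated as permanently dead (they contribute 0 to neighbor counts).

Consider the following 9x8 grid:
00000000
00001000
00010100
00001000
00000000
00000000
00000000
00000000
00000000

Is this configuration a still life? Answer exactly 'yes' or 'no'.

Compute generation 1 and compare to generation 0 (given above):
Generation 1:
00000000
00001000
00010100
00001000
00000000
00000000
00000000
00000000
00000000
The grids are IDENTICAL -> still life.

Answer: yes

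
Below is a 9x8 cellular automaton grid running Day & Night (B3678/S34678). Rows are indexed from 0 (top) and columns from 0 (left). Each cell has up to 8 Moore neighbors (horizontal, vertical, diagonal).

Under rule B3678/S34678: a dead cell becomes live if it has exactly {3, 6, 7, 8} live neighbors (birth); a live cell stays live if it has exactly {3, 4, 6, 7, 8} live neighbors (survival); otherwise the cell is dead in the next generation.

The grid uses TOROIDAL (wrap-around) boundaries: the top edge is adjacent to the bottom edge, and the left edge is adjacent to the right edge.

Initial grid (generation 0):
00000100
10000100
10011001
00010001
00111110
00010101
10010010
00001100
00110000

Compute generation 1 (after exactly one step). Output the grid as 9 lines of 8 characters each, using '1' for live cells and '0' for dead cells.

Answer: 00001000
00000011
10001011
10001001
00110111
00011101
00000011
00101000
00000100

Derivation:
Simulating step by step:
Generation 0 (given above): 24 live cells
Generation 1: 24 live cells
(generation 1 grid is the final answer)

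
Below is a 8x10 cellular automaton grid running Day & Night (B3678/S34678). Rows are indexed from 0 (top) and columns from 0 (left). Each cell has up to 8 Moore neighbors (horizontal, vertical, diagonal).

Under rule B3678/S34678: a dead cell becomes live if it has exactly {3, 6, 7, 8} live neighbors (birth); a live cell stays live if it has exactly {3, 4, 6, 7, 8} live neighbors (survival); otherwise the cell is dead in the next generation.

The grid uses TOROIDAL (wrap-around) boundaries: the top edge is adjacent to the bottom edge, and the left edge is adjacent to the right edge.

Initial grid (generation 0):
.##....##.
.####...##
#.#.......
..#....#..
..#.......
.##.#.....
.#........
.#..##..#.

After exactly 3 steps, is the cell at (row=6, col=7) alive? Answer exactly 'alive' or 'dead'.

Answer: dead

Derivation:
Simulating step by step:
Generation 0 (given above): 23 live cells
Generation 1: 24 live cells
.#...#.##.
...#...###
..#.....##
...#......
..#.......
.###......
##.###....
##.....#..
Generation 2: 27 live cells
..#....#..
#.#...####
...#...###
..#.......
.##.......
##.#......
#.###.....
##...#..##
Generation 3: 34 live cells
.......###
.#.#..#.##
###...##.#
.###....#.
####......
#.###.....
.####.....
##..#....#

Cell (6,7) at generation 3: 0 -> dead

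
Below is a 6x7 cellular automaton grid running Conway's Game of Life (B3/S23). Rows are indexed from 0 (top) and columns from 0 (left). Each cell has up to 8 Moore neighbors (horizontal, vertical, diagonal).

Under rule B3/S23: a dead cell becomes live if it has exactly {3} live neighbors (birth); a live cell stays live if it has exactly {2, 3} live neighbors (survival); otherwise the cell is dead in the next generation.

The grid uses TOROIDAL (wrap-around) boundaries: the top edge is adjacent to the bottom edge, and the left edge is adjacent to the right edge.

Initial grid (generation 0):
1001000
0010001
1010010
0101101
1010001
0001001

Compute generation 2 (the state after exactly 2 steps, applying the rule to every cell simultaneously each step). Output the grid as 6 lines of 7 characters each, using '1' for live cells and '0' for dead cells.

Answer: 0000110
0000000
1010010
1000001
0100100
0000101

Derivation:
Simulating step by step:
Generation 0 (given above): 16 live cells
Generation 1: 22 live cells
1011001
1011001
1010110
0001100
0110101
0111001
Generation 2: 11 live cells
(generation 2 grid is the final answer)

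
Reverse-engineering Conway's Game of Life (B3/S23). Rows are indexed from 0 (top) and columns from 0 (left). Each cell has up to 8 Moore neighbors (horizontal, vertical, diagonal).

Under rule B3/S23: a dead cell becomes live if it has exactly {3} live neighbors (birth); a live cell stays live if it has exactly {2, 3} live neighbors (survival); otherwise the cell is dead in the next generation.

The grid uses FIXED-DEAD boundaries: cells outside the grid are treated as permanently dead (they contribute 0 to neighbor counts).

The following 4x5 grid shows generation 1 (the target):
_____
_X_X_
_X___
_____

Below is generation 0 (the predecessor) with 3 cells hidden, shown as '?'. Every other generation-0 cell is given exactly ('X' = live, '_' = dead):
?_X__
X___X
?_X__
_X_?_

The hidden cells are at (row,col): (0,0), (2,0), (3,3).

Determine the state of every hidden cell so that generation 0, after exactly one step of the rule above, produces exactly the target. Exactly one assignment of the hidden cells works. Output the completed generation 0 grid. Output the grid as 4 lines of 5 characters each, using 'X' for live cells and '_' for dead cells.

Answer: __X__
X___X
__X__
_X___

Derivation:
Hidden generation-0 cells (in order): (0,0), (2,0), (3,3).
A hidden cell only influences target cells in its own 3x3 neighborhood. Try each of the 2^3 = 8 assignments, step the completed generation 0 forward once under B3/S23, and compare with the target:
  (0,0)=_ (2,0)=_ (3,3)=_ -> step reproduces the target at every cell -> ACCEPT
  (0,0)=_ (2,0)=_ (3,3)=X -> step gives (2,2)='X' but target has '_' -> reject
  (0,0)=_ (2,0)=X (3,3)=_ -> step gives (1,1)='_' but target has 'X' -> reject
  (0,0)=_ (2,0)=X (3,3)=X -> step gives (1,1)='_' but target has 'X' -> reject
  (0,0)=X (2,0)=_ (3,3)=_ -> step gives (0,1)='X' but target has '_' -> reject
  (0,0)=X (2,0)=_ (3,3)=X -> step gives (0,1)='X' but target has '_' -> reject
  (0,0)=X (2,0)=X (3,3)=_ -> step gives (0,1)='X' but target has '_' -> reject
  (0,0)=X (2,0)=X (3,3)=X -> step gives (0,1)='X' but target has '_' -> reject
Unique solution: (0,0)=dead, (2,0)=dead, (3,3)=dead.
Check: live-neighbor counts of every cell in the completed generation 0:
12021
03230
23121
11210
Applying B3/S23 to generation 0 with these counts gives:
_____
_X_X_
_X___
_____
which matches the target exactly.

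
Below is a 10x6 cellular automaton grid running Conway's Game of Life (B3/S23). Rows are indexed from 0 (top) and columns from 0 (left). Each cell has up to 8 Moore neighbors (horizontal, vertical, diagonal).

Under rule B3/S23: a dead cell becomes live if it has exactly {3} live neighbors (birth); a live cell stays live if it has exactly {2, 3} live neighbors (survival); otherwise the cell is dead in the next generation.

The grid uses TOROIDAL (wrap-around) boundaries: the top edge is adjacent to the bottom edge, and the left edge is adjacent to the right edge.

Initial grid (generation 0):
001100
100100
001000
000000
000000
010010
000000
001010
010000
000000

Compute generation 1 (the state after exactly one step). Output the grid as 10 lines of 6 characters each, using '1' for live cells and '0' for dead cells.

Simulating step by step:
Generation 0 (given above): 10 live cells
Generation 1: 6 live cells
(generation 1 grid is the final answer)

Answer: 001100
010100
000000
000000
000000
000000
000100
000000
000000
001000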